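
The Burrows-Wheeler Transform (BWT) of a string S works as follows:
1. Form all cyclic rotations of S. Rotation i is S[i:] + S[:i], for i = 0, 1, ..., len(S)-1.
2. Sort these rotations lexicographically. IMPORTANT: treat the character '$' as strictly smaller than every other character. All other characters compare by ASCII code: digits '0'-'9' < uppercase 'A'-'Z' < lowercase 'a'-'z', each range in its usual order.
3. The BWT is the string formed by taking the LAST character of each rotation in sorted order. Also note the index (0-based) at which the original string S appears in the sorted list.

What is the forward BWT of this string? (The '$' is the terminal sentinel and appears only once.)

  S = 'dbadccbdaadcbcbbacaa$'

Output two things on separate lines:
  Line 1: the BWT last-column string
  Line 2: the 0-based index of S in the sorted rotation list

All 21 rotations (rotation i = S[i:]+S[:i]):
  rot[0] = dbadccbdaadcbcbbacaa$
  rot[1] = badccbdaadcbcbbacaa$d
  rot[2] = adccbdaadcbcbbacaa$db
  rot[3] = dccbdaadcbcbbacaa$dba
  rot[4] = ccbdaadcbcbbacaa$dbad
  rot[5] = cbdaadcbcbbacaa$dbadc
  rot[6] = bdaadcbcbbacaa$dbadcc
  rot[7] = daadcbcbbacaa$dbadccb
  rot[8] = aadcbcbbacaa$dbadccbd
  rot[9] = adcbcbbacaa$dbadccbda
  rot[10] = dcbcbbacaa$dbadccbdaa
  rot[11] = cbcbbacaa$dbadccbdaad
  rot[12] = bcbbacaa$dbadccbdaadc
  rot[13] = cbbacaa$dbadccbdaadcb
  rot[14] = bbacaa$dbadccbdaadcbc
  rot[15] = bacaa$dbadccbdaadcbcb
  rot[16] = acaa$dbadccbdaadcbcbb
  rot[17] = caa$dbadccbdaadcbcbba
  rot[18] = aa$dbadccbdaadcbcbbac
  rot[19] = a$dbadccbdaadcbcbbaca
  rot[20] = $dbadccbdaadcbcbbacaa
Sorted (with $ < everything):
  sorted[0] = $dbadccbdaadcbcbbacaa  (last char: 'a')
  sorted[1] = a$dbadccbdaadcbcbbaca  (last char: 'a')
  sorted[2] = aa$dbadccbdaadcbcbbac  (last char: 'c')
  sorted[3] = aadcbcbbacaa$dbadccbd  (last char: 'd')
  sorted[4] = acaa$dbadccbdaadcbcbb  (last char: 'b')
  sorted[5] = adcbcbbacaa$dbadccbda  (last char: 'a')
  sorted[6] = adccbdaadcbcbbacaa$db  (last char: 'b')
  sorted[7] = bacaa$dbadccbdaadcbcb  (last char: 'b')
  sorted[8] = badccbdaadcbcbbacaa$d  (last char: 'd')
  sorted[9] = bbacaa$dbadccbdaadcbc  (last char: 'c')
  sorted[10] = bcbbacaa$dbadccbdaadc  (last char: 'c')
  sorted[11] = bdaadcbcbbacaa$dbadcc  (last char: 'c')
  sorted[12] = caa$dbadccbdaadcbcbba  (last char: 'a')
  sorted[13] = cbbacaa$dbadccbdaadcb  (last char: 'b')
  sorted[14] = cbcbbacaa$dbadccbdaad  (last char: 'd')
  sorted[15] = cbdaadcbcbbacaa$dbadc  (last char: 'c')
  sorted[16] = ccbdaadcbcbbacaa$dbad  (last char: 'd')
  sorted[17] = daadcbcbbacaa$dbadccb  (last char: 'b')
  sorted[18] = dbadccbdaadcbcbbacaa$  (last char: '$')
  sorted[19] = dcbcbbacaa$dbadccbdaa  (last char: 'a')
  sorted[20] = dccbdaadcbcbbacaa$dba  (last char: 'a')
Last column: aacdbabbdcccabdcdb$aa
Original string S is at sorted index 18

Answer: aacdbabbdcccabdcdb$aa
18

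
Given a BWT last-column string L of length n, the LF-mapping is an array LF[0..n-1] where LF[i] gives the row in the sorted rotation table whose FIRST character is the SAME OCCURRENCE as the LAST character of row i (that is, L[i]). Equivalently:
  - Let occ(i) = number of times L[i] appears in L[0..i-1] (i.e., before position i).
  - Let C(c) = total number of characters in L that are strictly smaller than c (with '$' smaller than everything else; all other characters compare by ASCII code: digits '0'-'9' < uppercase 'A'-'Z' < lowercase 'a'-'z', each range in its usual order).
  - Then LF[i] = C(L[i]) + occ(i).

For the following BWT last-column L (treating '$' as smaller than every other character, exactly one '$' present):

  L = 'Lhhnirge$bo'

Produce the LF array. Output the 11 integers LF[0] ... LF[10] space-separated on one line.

Char counts: '$':1, 'L':1, 'b':1, 'e':1, 'g':1, 'h':2, 'i':1, 'n':1, 'o':1, 'r':1
C (first-col start): C('$')=0, C('L')=1, C('b')=2, C('e')=3, C('g')=4, C('h')=5, C('i')=7, C('n')=8, C('o')=9, C('r')=10
L[0]='L': occ=0, LF[0]=C('L')+0=1+0=1
L[1]='h': occ=0, LF[1]=C('h')+0=5+0=5
L[2]='h': occ=1, LF[2]=C('h')+1=5+1=6
L[3]='n': occ=0, LF[3]=C('n')+0=8+0=8
L[4]='i': occ=0, LF[4]=C('i')+0=7+0=7
L[5]='r': occ=0, LF[5]=C('r')+0=10+0=10
L[6]='g': occ=0, LF[6]=C('g')+0=4+0=4
L[7]='e': occ=0, LF[7]=C('e')+0=3+0=3
L[8]='$': occ=0, LF[8]=C('$')+0=0+0=0
L[9]='b': occ=0, LF[9]=C('b')+0=2+0=2
L[10]='o': occ=0, LF[10]=C('o')+0=9+0=9

Answer: 1 5 6 8 7 10 4 3 0 2 9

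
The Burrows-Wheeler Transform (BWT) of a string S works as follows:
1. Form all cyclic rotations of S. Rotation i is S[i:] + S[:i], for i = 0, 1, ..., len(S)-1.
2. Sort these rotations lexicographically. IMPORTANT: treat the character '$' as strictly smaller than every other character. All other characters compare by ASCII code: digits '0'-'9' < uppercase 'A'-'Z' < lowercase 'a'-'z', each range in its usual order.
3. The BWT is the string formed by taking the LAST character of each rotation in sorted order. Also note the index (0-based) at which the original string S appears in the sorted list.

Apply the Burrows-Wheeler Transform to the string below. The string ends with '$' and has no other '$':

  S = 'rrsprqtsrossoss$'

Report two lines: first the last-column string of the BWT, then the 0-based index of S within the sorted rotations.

All 16 rotations (rotation i = S[i:]+S[:i]):
  rot[0] = rrsprqtsrossoss$
  rot[1] = rsprqtsrossoss$r
  rot[2] = sprqtsrossoss$rr
  rot[3] = prqtsrossoss$rrs
  rot[4] = rqtsrossoss$rrsp
  rot[5] = qtsrossoss$rrspr
  rot[6] = tsrossoss$rrsprq
  rot[7] = srossoss$rrsprqt
  rot[8] = rossoss$rrsprqts
  rot[9] = ossoss$rrsprqtsr
  rot[10] = ssoss$rrsprqtsro
  rot[11] = soss$rrsprqtsros
  rot[12] = oss$rrsprqtsross
  rot[13] = ss$rrsprqtsrosso
  rot[14] = s$rrsprqtsrossos
  rot[15] = $rrsprqtsrossoss
Sorted (with $ < everything):
  sorted[0] = $rrsprqtsrossoss  (last char: 's')
  sorted[1] = oss$rrsprqtsross  (last char: 's')
  sorted[2] = ossoss$rrsprqtsr  (last char: 'r')
  sorted[3] = prqtsrossoss$rrs  (last char: 's')
  sorted[4] = qtsrossoss$rrspr  (last char: 'r')
  sorted[5] = rossoss$rrsprqts  (last char: 's')
  sorted[6] = rqtsrossoss$rrsp  (last char: 'p')
  sorted[7] = rrsprqtsrossoss$  (last char: '$')
  sorted[8] = rsprqtsrossoss$r  (last char: 'r')
  sorted[9] = s$rrsprqtsrossos  (last char: 's')
  sorted[10] = soss$rrsprqtsros  (last char: 's')
  sorted[11] = sprqtsrossoss$rr  (last char: 'r')
  sorted[12] = srossoss$rrsprqt  (last char: 't')
  sorted[13] = ss$rrsprqtsrosso  (last char: 'o')
  sorted[14] = ssoss$rrsprqtsro  (last char: 'o')
  sorted[15] = tsrossoss$rrsprq  (last char: 'q')
Last column: ssrsrsp$rssrtooq
Original string S is at sorted index 7

Answer: ssrsrsp$rssrtooq
7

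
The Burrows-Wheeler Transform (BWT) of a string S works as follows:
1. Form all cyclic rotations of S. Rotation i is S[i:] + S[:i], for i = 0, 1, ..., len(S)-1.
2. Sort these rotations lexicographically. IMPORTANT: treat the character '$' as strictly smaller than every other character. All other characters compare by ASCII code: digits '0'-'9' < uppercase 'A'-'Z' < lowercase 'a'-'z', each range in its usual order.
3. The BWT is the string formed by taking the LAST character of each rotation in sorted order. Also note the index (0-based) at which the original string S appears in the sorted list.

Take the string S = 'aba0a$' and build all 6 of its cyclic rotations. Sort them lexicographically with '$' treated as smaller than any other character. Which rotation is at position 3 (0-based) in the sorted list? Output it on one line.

Answer: a0a$ab

Derivation:
All 6 rotations (rotation i = S[i:]+S[:i]):
  rot[0] = aba0a$
  rot[1] = ba0a$a
  rot[2] = a0a$ab
  rot[3] = 0a$aba
  rot[4] = a$aba0
  rot[5] = $aba0a
Sorted (with $ < everything):
  sorted[0] = $aba0a
  sorted[1] = 0a$aba
  sorted[2] = a$aba0
  sorted[3] = a0a$ab
  sorted[4] = aba0a$
  sorted[5] = ba0a$a
sorted[3] = a0a$ab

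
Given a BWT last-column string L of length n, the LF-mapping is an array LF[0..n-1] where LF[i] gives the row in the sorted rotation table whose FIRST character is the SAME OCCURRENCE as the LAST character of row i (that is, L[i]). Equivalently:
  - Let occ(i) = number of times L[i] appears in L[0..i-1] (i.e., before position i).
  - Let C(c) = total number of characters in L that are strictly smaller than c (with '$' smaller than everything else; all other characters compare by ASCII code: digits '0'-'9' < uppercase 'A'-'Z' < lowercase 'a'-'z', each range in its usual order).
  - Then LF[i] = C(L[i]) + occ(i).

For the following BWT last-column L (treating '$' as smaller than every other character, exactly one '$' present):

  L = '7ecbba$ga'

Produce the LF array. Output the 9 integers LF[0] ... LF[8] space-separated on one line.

Char counts: '$':1, '7':1, 'a':2, 'b':2, 'c':1, 'e':1, 'g':1
C (first-col start): C('$')=0, C('7')=1, C('a')=2, C('b')=4, C('c')=6, C('e')=7, C('g')=8
L[0]='7': occ=0, LF[0]=C('7')+0=1+0=1
L[1]='e': occ=0, LF[1]=C('e')+0=7+0=7
L[2]='c': occ=0, LF[2]=C('c')+0=6+0=6
L[3]='b': occ=0, LF[3]=C('b')+0=4+0=4
L[4]='b': occ=1, LF[4]=C('b')+1=4+1=5
L[5]='a': occ=0, LF[5]=C('a')+0=2+0=2
L[6]='$': occ=0, LF[6]=C('$')+0=0+0=0
L[7]='g': occ=0, LF[7]=C('g')+0=8+0=8
L[8]='a': occ=1, LF[8]=C('a')+1=2+1=3

Answer: 1 7 6 4 5 2 0 8 3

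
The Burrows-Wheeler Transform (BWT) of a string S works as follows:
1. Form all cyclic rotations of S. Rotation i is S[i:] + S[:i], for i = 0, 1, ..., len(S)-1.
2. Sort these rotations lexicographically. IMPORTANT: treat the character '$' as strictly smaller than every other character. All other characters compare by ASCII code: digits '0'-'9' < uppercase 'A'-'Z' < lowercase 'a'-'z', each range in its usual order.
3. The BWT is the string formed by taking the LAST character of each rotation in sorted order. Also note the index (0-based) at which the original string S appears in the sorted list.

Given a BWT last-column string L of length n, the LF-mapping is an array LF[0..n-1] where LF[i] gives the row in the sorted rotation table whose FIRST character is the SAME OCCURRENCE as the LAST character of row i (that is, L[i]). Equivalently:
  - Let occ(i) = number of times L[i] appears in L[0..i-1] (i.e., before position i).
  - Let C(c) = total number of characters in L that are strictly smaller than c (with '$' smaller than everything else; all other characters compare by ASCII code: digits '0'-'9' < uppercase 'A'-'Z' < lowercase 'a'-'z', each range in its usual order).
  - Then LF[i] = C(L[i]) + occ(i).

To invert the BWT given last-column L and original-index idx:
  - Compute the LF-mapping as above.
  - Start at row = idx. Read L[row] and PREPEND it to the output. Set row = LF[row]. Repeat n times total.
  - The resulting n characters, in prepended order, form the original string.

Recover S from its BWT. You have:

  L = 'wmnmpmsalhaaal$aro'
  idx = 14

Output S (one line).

LF mapping: 17 9 12 10 14 11 16 1 7 6 2 3 4 8 0 5 15 13
Walk LF starting at row 14, prepending L[row]:
  step 1: row=14, L[14]='$', prepend. Next row=LF[14]=0
  step 2: row=0, L[0]='w', prepend. Next row=LF[0]=17
  step 3: row=17, L[17]='o', prepend. Next row=LF[17]=13
  step 4: row=13, L[13]='l', prepend. Next row=LF[13]=8
  step 5: row=8, L[8]='l', prepend. Next row=LF[8]=7
  step 6: row=7, L[7]='a', prepend. Next row=LF[7]=1
  step 7: row=1, L[1]='m', prepend. Next row=LF[1]=9
  step 8: row=9, L[9]='h', prepend. Next row=LF[9]=6
  step 9: row=6, L[6]='s', prepend. Next row=LF[6]=16
  step 10: row=16, L[16]='r', prepend. Next row=LF[16]=15
  step 11: row=15, L[15]='a', prepend. Next row=LF[15]=5
  step 12: row=5, L[5]='m', prepend. Next row=LF[5]=11
  step 13: row=11, L[11]='a', prepend. Next row=LF[11]=3
  step 14: row=3, L[3]='m', prepend. Next row=LF[3]=10
  step 15: row=10, L[10]='a', prepend. Next row=LF[10]=2
  step 16: row=2, L[2]='n', prepend. Next row=LF[2]=12
  step 17: row=12, L[12]='a', prepend. Next row=LF[12]=4
  step 18: row=4, L[4]='p', prepend. Next row=LF[4]=14
Reversed output: panamamarshmallow$

Answer: panamamarshmallow$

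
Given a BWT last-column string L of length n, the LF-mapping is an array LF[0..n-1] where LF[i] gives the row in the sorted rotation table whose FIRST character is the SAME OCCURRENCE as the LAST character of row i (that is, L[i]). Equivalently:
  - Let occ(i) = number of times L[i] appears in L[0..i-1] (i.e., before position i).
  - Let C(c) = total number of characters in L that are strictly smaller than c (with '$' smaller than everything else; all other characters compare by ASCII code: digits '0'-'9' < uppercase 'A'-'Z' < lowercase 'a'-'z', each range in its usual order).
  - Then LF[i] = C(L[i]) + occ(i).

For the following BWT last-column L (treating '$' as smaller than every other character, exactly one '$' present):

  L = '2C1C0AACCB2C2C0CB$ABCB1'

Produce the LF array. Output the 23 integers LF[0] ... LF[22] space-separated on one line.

Char counts: '$':1, '0':2, '1':2, '2':3, 'A':3, 'B':4, 'C':8
C (first-col start): C('$')=0, C('0')=1, C('1')=3, C('2')=5, C('A')=8, C('B')=11, C('C')=15
L[0]='2': occ=0, LF[0]=C('2')+0=5+0=5
L[1]='C': occ=0, LF[1]=C('C')+0=15+0=15
L[2]='1': occ=0, LF[2]=C('1')+0=3+0=3
L[3]='C': occ=1, LF[3]=C('C')+1=15+1=16
L[4]='0': occ=0, LF[4]=C('0')+0=1+0=1
L[5]='A': occ=0, LF[5]=C('A')+0=8+0=8
L[6]='A': occ=1, LF[6]=C('A')+1=8+1=9
L[7]='C': occ=2, LF[7]=C('C')+2=15+2=17
L[8]='C': occ=3, LF[8]=C('C')+3=15+3=18
L[9]='B': occ=0, LF[9]=C('B')+0=11+0=11
L[10]='2': occ=1, LF[10]=C('2')+1=5+1=6
L[11]='C': occ=4, LF[11]=C('C')+4=15+4=19
L[12]='2': occ=2, LF[12]=C('2')+2=5+2=7
L[13]='C': occ=5, LF[13]=C('C')+5=15+5=20
L[14]='0': occ=1, LF[14]=C('0')+1=1+1=2
L[15]='C': occ=6, LF[15]=C('C')+6=15+6=21
L[16]='B': occ=1, LF[16]=C('B')+1=11+1=12
L[17]='$': occ=0, LF[17]=C('$')+0=0+0=0
L[18]='A': occ=2, LF[18]=C('A')+2=8+2=10
L[19]='B': occ=2, LF[19]=C('B')+2=11+2=13
L[20]='C': occ=7, LF[20]=C('C')+7=15+7=22
L[21]='B': occ=3, LF[21]=C('B')+3=11+3=14
L[22]='1': occ=1, LF[22]=C('1')+1=3+1=4

Answer: 5 15 3 16 1 8 9 17 18 11 6 19 7 20 2 21 12 0 10 13 22 14 4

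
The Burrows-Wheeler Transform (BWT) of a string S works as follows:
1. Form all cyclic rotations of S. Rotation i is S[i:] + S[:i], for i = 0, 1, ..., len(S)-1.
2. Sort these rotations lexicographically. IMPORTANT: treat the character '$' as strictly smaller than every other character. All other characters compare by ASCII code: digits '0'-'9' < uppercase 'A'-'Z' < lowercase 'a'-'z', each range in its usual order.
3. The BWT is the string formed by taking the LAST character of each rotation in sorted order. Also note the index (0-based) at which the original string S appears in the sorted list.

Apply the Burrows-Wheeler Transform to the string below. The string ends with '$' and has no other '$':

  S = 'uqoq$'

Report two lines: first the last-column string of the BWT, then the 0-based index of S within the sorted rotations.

Answer: qqou$
4

Derivation:
All 5 rotations (rotation i = S[i:]+S[:i]):
  rot[0] = uqoq$
  rot[1] = qoq$u
  rot[2] = oq$uq
  rot[3] = q$uqo
  rot[4] = $uqoq
Sorted (with $ < everything):
  sorted[0] = $uqoq  (last char: 'q')
  sorted[1] = oq$uq  (last char: 'q')
  sorted[2] = q$uqo  (last char: 'o')
  sorted[3] = qoq$u  (last char: 'u')
  sorted[4] = uqoq$  (last char: '$')
Last column: qqou$
Original string S is at sorted index 4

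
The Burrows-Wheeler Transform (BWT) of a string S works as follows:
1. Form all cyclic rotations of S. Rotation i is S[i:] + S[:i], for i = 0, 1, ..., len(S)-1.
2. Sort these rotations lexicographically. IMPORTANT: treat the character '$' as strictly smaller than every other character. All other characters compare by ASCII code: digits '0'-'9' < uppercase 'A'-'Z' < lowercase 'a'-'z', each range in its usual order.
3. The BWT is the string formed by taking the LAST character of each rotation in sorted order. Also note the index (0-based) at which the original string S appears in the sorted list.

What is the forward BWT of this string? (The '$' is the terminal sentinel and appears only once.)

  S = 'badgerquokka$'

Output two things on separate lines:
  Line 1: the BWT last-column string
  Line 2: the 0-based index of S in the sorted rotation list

Answer: akb$agdkoureq
3

Derivation:
All 13 rotations (rotation i = S[i:]+S[:i]):
  rot[0] = badgerquokka$
  rot[1] = adgerquokka$b
  rot[2] = dgerquokka$ba
  rot[3] = gerquokka$bad
  rot[4] = erquokka$badg
  rot[5] = rquokka$badge
  rot[6] = quokka$badger
  rot[7] = uokka$badgerq
  rot[8] = okka$badgerqu
  rot[9] = kka$badgerquo
  rot[10] = ka$badgerquok
  rot[11] = a$badgerquokk
  rot[12] = $badgerquokka
Sorted (with $ < everything):
  sorted[0] = $badgerquokka  (last char: 'a')
  sorted[1] = a$badgerquokk  (last char: 'k')
  sorted[2] = adgerquokka$b  (last char: 'b')
  sorted[3] = badgerquokka$  (last char: '$')
  sorted[4] = dgerquokka$ba  (last char: 'a')
  sorted[5] = erquokka$badg  (last char: 'g')
  sorted[6] = gerquokka$bad  (last char: 'd')
  sorted[7] = ka$badgerquok  (last char: 'k')
  sorted[8] = kka$badgerquo  (last char: 'o')
  sorted[9] = okka$badgerqu  (last char: 'u')
  sorted[10] = quokka$badger  (last char: 'r')
  sorted[11] = rquokka$badge  (last char: 'e')
  sorted[12] = uokka$badgerq  (last char: 'q')
Last column: akb$agdkoureq
Original string S is at sorted index 3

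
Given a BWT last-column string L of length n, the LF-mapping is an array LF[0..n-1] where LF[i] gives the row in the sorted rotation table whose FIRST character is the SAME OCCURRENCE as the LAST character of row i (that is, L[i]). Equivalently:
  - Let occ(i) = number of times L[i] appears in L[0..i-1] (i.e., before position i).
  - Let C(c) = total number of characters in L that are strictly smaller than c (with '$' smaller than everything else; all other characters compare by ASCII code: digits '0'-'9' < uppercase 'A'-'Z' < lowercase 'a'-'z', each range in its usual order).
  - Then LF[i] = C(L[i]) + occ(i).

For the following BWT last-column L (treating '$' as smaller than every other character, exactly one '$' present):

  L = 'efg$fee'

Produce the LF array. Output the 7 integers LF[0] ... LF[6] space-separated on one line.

Answer: 1 4 6 0 5 2 3

Derivation:
Char counts: '$':1, 'e':3, 'f':2, 'g':1
C (first-col start): C('$')=0, C('e')=1, C('f')=4, C('g')=6
L[0]='e': occ=0, LF[0]=C('e')+0=1+0=1
L[1]='f': occ=0, LF[1]=C('f')+0=4+0=4
L[2]='g': occ=0, LF[2]=C('g')+0=6+0=6
L[3]='$': occ=0, LF[3]=C('$')+0=0+0=0
L[4]='f': occ=1, LF[4]=C('f')+1=4+1=5
L[5]='e': occ=1, LF[5]=C('e')+1=1+1=2
L[6]='e': occ=2, LF[6]=C('e')+2=1+2=3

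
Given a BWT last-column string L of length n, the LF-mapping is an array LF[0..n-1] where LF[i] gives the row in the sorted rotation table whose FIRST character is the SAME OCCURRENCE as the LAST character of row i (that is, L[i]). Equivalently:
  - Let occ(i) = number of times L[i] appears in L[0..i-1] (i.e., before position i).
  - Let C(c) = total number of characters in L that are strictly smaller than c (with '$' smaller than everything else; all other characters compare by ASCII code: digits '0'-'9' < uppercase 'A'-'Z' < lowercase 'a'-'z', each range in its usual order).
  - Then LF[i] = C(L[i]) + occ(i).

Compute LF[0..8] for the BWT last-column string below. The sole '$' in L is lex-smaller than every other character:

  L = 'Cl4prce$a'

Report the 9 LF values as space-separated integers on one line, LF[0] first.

Answer: 2 6 1 7 8 4 5 0 3

Derivation:
Char counts: '$':1, '4':1, 'C':1, 'a':1, 'c':1, 'e':1, 'l':1, 'p':1, 'r':1
C (first-col start): C('$')=0, C('4')=1, C('C')=2, C('a')=3, C('c')=4, C('e')=5, C('l')=6, C('p')=7, C('r')=8
L[0]='C': occ=0, LF[0]=C('C')+0=2+0=2
L[1]='l': occ=0, LF[1]=C('l')+0=6+0=6
L[2]='4': occ=0, LF[2]=C('4')+0=1+0=1
L[3]='p': occ=0, LF[3]=C('p')+0=7+0=7
L[4]='r': occ=0, LF[4]=C('r')+0=8+0=8
L[5]='c': occ=0, LF[5]=C('c')+0=4+0=4
L[6]='e': occ=0, LF[6]=C('e')+0=5+0=5
L[7]='$': occ=0, LF[7]=C('$')+0=0+0=0
L[8]='a': occ=0, LF[8]=C('a')+0=3+0=3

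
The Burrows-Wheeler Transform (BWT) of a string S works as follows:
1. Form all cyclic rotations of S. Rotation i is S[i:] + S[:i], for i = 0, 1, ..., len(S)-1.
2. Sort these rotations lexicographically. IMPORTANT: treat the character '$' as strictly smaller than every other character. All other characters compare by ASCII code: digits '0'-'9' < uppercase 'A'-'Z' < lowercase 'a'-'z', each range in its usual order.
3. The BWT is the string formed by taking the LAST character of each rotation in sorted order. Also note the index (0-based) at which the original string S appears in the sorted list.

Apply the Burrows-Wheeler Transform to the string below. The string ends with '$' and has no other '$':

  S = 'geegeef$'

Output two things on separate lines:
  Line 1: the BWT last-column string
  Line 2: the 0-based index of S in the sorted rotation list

All 8 rotations (rotation i = S[i:]+S[:i]):
  rot[0] = geegeef$
  rot[1] = eegeef$g
  rot[2] = egeef$ge
  rot[3] = geef$gee
  rot[4] = eef$geeg
  rot[5] = ef$geege
  rot[6] = f$geegee
  rot[7] = $geegeef
Sorted (with $ < everything):
  sorted[0] = $geegeef  (last char: 'f')
  sorted[1] = eef$geeg  (last char: 'g')
  sorted[2] = eegeef$g  (last char: 'g')
  sorted[3] = ef$geege  (last char: 'e')
  sorted[4] = egeef$ge  (last char: 'e')
  sorted[5] = f$geegee  (last char: 'e')
  sorted[6] = geef$gee  (last char: 'e')
  sorted[7] = geegeef$  (last char: '$')
Last column: fggeeee$
Original string S is at sorted index 7

Answer: fggeeee$
7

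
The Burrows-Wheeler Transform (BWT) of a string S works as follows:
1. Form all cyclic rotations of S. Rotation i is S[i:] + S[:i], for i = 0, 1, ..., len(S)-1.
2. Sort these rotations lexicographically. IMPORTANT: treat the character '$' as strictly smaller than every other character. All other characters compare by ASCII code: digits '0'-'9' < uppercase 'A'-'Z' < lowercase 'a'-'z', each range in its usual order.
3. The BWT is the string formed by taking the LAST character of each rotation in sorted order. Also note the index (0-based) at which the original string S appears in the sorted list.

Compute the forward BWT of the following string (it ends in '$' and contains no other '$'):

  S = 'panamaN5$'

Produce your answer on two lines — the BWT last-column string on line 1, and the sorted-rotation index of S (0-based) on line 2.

All 9 rotations (rotation i = S[i:]+S[:i]):
  rot[0] = panamaN5$
  rot[1] = anamaN5$p
  rot[2] = namaN5$pa
  rot[3] = amaN5$pan
  rot[4] = maN5$pana
  rot[5] = aN5$panam
  rot[6] = N5$panama
  rot[7] = 5$panamaN
  rot[8] = $panamaN5
Sorted (with $ < everything):
  sorted[0] = $panamaN5  (last char: '5')
  sorted[1] = 5$panamaN  (last char: 'N')
  sorted[2] = N5$panama  (last char: 'a')
  sorted[3] = aN5$panam  (last char: 'm')
  sorted[4] = amaN5$pan  (last char: 'n')
  sorted[5] = anamaN5$p  (last char: 'p')
  sorted[6] = maN5$pana  (last char: 'a')
  sorted[7] = namaN5$pa  (last char: 'a')
  sorted[8] = panamaN5$  (last char: '$')
Last column: 5Namnpaa$
Original string S is at sorted index 8

Answer: 5Namnpaa$
8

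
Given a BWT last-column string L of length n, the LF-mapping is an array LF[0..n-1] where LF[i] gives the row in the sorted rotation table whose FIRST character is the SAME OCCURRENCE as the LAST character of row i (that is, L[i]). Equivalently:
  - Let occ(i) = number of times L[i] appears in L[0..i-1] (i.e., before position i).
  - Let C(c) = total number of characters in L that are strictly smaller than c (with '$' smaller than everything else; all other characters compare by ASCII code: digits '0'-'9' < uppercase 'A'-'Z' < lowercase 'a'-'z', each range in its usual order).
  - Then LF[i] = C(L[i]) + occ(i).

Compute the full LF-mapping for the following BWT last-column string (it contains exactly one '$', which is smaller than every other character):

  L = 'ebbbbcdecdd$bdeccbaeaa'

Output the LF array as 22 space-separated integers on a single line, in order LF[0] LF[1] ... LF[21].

Char counts: '$':1, 'a':3, 'b':6, 'c':4, 'd':4, 'e':4
C (first-col start): C('$')=0, C('a')=1, C('b')=4, C('c')=10, C('d')=14, C('e')=18
L[0]='e': occ=0, LF[0]=C('e')+0=18+0=18
L[1]='b': occ=0, LF[1]=C('b')+0=4+0=4
L[2]='b': occ=1, LF[2]=C('b')+1=4+1=5
L[3]='b': occ=2, LF[3]=C('b')+2=4+2=6
L[4]='b': occ=3, LF[4]=C('b')+3=4+3=7
L[5]='c': occ=0, LF[5]=C('c')+0=10+0=10
L[6]='d': occ=0, LF[6]=C('d')+0=14+0=14
L[7]='e': occ=1, LF[7]=C('e')+1=18+1=19
L[8]='c': occ=1, LF[8]=C('c')+1=10+1=11
L[9]='d': occ=1, LF[9]=C('d')+1=14+1=15
L[10]='d': occ=2, LF[10]=C('d')+2=14+2=16
L[11]='$': occ=0, LF[11]=C('$')+0=0+0=0
L[12]='b': occ=4, LF[12]=C('b')+4=4+4=8
L[13]='d': occ=3, LF[13]=C('d')+3=14+3=17
L[14]='e': occ=2, LF[14]=C('e')+2=18+2=20
L[15]='c': occ=2, LF[15]=C('c')+2=10+2=12
L[16]='c': occ=3, LF[16]=C('c')+3=10+3=13
L[17]='b': occ=5, LF[17]=C('b')+5=4+5=9
L[18]='a': occ=0, LF[18]=C('a')+0=1+0=1
L[19]='e': occ=3, LF[19]=C('e')+3=18+3=21
L[20]='a': occ=1, LF[20]=C('a')+1=1+1=2
L[21]='a': occ=2, LF[21]=C('a')+2=1+2=3

Answer: 18 4 5 6 7 10 14 19 11 15 16 0 8 17 20 12 13 9 1 21 2 3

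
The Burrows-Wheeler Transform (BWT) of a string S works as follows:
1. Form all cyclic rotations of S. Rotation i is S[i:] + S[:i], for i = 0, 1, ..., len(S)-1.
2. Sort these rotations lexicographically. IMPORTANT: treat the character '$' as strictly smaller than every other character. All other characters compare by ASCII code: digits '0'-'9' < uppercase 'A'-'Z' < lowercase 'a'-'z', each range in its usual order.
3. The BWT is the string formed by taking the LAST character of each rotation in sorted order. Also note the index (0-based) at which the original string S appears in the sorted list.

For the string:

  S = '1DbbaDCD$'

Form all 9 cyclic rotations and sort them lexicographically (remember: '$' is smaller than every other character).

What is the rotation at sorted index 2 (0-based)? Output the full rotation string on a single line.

Answer: CD$1DbbaD

Derivation:
All 9 rotations (rotation i = S[i:]+S[:i]):
  rot[0] = 1DbbaDCD$
  rot[1] = DbbaDCD$1
  rot[2] = bbaDCD$1D
  rot[3] = baDCD$1Db
  rot[4] = aDCD$1Dbb
  rot[5] = DCD$1Dbba
  rot[6] = CD$1DbbaD
  rot[7] = D$1DbbaDC
  rot[8] = $1DbbaDCD
Sorted (with $ < everything):
  sorted[0] = $1DbbaDCD
  sorted[1] = 1DbbaDCD$
  sorted[2] = CD$1DbbaD
  sorted[3] = D$1DbbaDC
  sorted[4] = DCD$1Dbba
  sorted[5] = DbbaDCD$1
  sorted[6] = aDCD$1Dbb
  sorted[7] = baDCD$1Db
  sorted[8] = bbaDCD$1D
sorted[2] = CD$1DbbaD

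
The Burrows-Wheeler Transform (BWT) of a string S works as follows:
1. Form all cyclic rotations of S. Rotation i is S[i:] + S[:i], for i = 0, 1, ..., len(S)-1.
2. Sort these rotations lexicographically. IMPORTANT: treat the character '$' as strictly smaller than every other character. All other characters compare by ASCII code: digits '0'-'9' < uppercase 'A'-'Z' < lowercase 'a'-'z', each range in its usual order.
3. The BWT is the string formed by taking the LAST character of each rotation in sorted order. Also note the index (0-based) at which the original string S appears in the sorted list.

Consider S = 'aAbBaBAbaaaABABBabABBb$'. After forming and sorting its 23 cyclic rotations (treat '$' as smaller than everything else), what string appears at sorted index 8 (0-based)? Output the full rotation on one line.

All 23 rotations (rotation i = S[i:]+S[:i]):
  rot[0] = aAbBaBAbaaaABABBabABBb$
  rot[1] = AbBaBAbaaaABABBabABBb$a
  rot[2] = bBaBAbaaaABABBabABBb$aA
  rot[3] = BaBAbaaaABABBabABBb$aAb
  rot[4] = aBAbaaaABABBabABBb$aAbB
  rot[5] = BAbaaaABABBabABBb$aAbBa
  rot[6] = AbaaaABABBabABBb$aAbBaB
  rot[7] = baaaABABBabABBb$aAbBaBA
  rot[8] = aaaABABBabABBb$aAbBaBAb
  rot[9] = aaABABBabABBb$aAbBaBAba
  rot[10] = aABABBabABBb$aAbBaBAbaa
  rot[11] = ABABBabABBb$aAbBaBAbaaa
  rot[12] = BABBabABBb$aAbBaBAbaaaA
  rot[13] = ABBabABBb$aAbBaBAbaaaAB
  rot[14] = BBabABBb$aAbBaBAbaaaABA
  rot[15] = BabABBb$aAbBaBAbaaaABAB
  rot[16] = abABBb$aAbBaBAbaaaABABB
  rot[17] = bABBb$aAbBaBAbaaaABABBa
  rot[18] = ABBb$aAbBaBAbaaaABABBab
  rot[19] = BBb$aAbBaBAbaaaABABBabA
  rot[20] = Bb$aAbBaBAbaaaABABBabAB
  rot[21] = b$aAbBaBAbaaaABABBabABB
  rot[22] = $aAbBaBAbaaaABABBabABBb
Sorted (with $ < everything):
  sorted[0] = $aAbBaBAbaaaABABBabABBb
  sorted[1] = ABABBabABBb$aAbBaBAbaaa
  sorted[2] = ABBabABBb$aAbBaBAbaaaAB
  sorted[3] = ABBb$aAbBaBAbaaaABABBab
  sorted[4] = AbBaBAbaaaABABBabABBb$a
  sorted[5] = AbaaaABABBabABBb$aAbBaB
  sorted[6] = BABBabABBb$aAbBaBAbaaaA
  sorted[7] = BAbaaaABABBabABBb$aAbBa
  sorted[8] = BBabABBb$aAbBaBAbaaaABA
  sorted[9] = BBb$aAbBaBAbaaaABABBabA
  sorted[10] = BaBAbaaaABABBabABBb$aAb
  sorted[11] = BabABBb$aAbBaBAbaaaABAB
  sorted[12] = Bb$aAbBaBAbaaaABABBabAB
  sorted[13] = aABABBabABBb$aAbBaBAbaa
  sorted[14] = aAbBaBAbaaaABABBabABBb$
  sorted[15] = aBAbaaaABABBabABBb$aAbB
  sorted[16] = aaABABBabABBb$aAbBaBAba
  sorted[17] = aaaABABBabABBb$aAbBaBAb
  sorted[18] = abABBb$aAbBaBAbaaaABABB
  sorted[19] = b$aAbBaBAbaaaABABBabABB
  sorted[20] = bABBb$aAbBaBAbaaaABABBa
  sorted[21] = bBaBAbaaaABABBabABBb$aA
  sorted[22] = baaaABABBabABBb$aAbBaBA
sorted[8] = BBabABBb$aAbBaBAbaaaABA

Answer: BBabABBb$aAbBaBAbaaaABA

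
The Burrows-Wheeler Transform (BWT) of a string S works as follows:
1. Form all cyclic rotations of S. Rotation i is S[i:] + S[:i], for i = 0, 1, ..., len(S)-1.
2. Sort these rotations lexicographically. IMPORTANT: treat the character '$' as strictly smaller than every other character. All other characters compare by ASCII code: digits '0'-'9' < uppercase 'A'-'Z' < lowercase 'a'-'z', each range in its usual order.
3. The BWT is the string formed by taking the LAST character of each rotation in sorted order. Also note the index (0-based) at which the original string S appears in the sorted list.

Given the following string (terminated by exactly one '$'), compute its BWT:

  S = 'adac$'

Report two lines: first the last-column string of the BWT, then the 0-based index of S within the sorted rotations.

Answer: cd$aa
2

Derivation:
All 5 rotations (rotation i = S[i:]+S[:i]):
  rot[0] = adac$
  rot[1] = dac$a
  rot[2] = ac$ad
  rot[3] = c$ada
  rot[4] = $adac
Sorted (with $ < everything):
  sorted[0] = $adac  (last char: 'c')
  sorted[1] = ac$ad  (last char: 'd')
  sorted[2] = adac$  (last char: '$')
  sorted[3] = c$ada  (last char: 'a')
  sorted[4] = dac$a  (last char: 'a')
Last column: cd$aa
Original string S is at sorted index 2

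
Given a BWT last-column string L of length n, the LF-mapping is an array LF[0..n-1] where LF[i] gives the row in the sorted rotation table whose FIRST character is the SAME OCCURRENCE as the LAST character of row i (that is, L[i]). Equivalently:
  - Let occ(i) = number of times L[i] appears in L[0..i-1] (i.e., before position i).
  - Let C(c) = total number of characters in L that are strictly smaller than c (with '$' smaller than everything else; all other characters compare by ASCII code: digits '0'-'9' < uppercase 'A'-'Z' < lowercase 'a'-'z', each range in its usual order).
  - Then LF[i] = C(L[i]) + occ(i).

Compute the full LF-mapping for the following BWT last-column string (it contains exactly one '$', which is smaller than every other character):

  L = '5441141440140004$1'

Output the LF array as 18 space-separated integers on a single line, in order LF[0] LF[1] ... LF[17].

Char counts: '$':1, '0':4, '1':5, '4':7, '5':1
C (first-col start): C('$')=0, C('0')=1, C('1')=5, C('4')=10, C('5')=17
L[0]='5': occ=0, LF[0]=C('5')+0=17+0=17
L[1]='4': occ=0, LF[1]=C('4')+0=10+0=10
L[2]='4': occ=1, LF[2]=C('4')+1=10+1=11
L[3]='1': occ=0, LF[3]=C('1')+0=5+0=5
L[4]='1': occ=1, LF[4]=C('1')+1=5+1=6
L[5]='4': occ=2, LF[5]=C('4')+2=10+2=12
L[6]='1': occ=2, LF[6]=C('1')+2=5+2=7
L[7]='4': occ=3, LF[7]=C('4')+3=10+3=13
L[8]='4': occ=4, LF[8]=C('4')+4=10+4=14
L[9]='0': occ=0, LF[9]=C('0')+0=1+0=1
L[10]='1': occ=3, LF[10]=C('1')+3=5+3=8
L[11]='4': occ=5, LF[11]=C('4')+5=10+5=15
L[12]='0': occ=1, LF[12]=C('0')+1=1+1=2
L[13]='0': occ=2, LF[13]=C('0')+2=1+2=3
L[14]='0': occ=3, LF[14]=C('0')+3=1+3=4
L[15]='4': occ=6, LF[15]=C('4')+6=10+6=16
L[16]='$': occ=0, LF[16]=C('$')+0=0+0=0
L[17]='1': occ=4, LF[17]=C('1')+4=5+4=9

Answer: 17 10 11 5 6 12 7 13 14 1 8 15 2 3 4 16 0 9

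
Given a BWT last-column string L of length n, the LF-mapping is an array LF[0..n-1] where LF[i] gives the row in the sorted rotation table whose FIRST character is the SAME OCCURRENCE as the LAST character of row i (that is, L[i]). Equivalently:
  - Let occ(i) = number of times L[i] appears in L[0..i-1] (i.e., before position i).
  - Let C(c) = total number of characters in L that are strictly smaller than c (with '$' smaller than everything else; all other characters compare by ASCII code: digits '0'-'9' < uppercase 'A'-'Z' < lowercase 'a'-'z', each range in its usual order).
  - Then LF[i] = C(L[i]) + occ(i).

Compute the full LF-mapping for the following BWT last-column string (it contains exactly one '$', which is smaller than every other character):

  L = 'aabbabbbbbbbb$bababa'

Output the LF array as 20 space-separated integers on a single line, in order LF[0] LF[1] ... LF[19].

Answer: 1 2 7 8 3 9 10 11 12 13 14 15 16 0 17 4 18 5 19 6

Derivation:
Char counts: '$':1, 'a':6, 'b':13
C (first-col start): C('$')=0, C('a')=1, C('b')=7
L[0]='a': occ=0, LF[0]=C('a')+0=1+0=1
L[1]='a': occ=1, LF[1]=C('a')+1=1+1=2
L[2]='b': occ=0, LF[2]=C('b')+0=7+0=7
L[3]='b': occ=1, LF[3]=C('b')+1=7+1=8
L[4]='a': occ=2, LF[4]=C('a')+2=1+2=3
L[5]='b': occ=2, LF[5]=C('b')+2=7+2=9
L[6]='b': occ=3, LF[6]=C('b')+3=7+3=10
L[7]='b': occ=4, LF[7]=C('b')+4=7+4=11
L[8]='b': occ=5, LF[8]=C('b')+5=7+5=12
L[9]='b': occ=6, LF[9]=C('b')+6=7+6=13
L[10]='b': occ=7, LF[10]=C('b')+7=7+7=14
L[11]='b': occ=8, LF[11]=C('b')+8=7+8=15
L[12]='b': occ=9, LF[12]=C('b')+9=7+9=16
L[13]='$': occ=0, LF[13]=C('$')+0=0+0=0
L[14]='b': occ=10, LF[14]=C('b')+10=7+10=17
L[15]='a': occ=3, LF[15]=C('a')+3=1+3=4
L[16]='b': occ=11, LF[16]=C('b')+11=7+11=18
L[17]='a': occ=4, LF[17]=C('a')+4=1+4=5
L[18]='b': occ=12, LF[18]=C('b')+12=7+12=19
L[19]='a': occ=5, LF[19]=C('a')+5=1+5=6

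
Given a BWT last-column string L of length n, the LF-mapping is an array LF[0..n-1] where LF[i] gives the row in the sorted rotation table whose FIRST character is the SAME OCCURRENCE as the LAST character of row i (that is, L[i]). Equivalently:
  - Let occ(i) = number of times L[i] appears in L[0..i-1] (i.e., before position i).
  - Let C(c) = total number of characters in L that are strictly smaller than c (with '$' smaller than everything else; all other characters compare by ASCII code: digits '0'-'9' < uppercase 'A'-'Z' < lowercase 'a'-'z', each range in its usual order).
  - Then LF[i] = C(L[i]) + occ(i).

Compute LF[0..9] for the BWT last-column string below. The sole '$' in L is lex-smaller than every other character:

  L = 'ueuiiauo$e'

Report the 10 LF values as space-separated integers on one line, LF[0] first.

Char counts: '$':1, 'a':1, 'e':2, 'i':2, 'o':1, 'u':3
C (first-col start): C('$')=0, C('a')=1, C('e')=2, C('i')=4, C('o')=6, C('u')=7
L[0]='u': occ=0, LF[0]=C('u')+0=7+0=7
L[1]='e': occ=0, LF[1]=C('e')+0=2+0=2
L[2]='u': occ=1, LF[2]=C('u')+1=7+1=8
L[3]='i': occ=0, LF[3]=C('i')+0=4+0=4
L[4]='i': occ=1, LF[4]=C('i')+1=4+1=5
L[5]='a': occ=0, LF[5]=C('a')+0=1+0=1
L[6]='u': occ=2, LF[6]=C('u')+2=7+2=9
L[7]='o': occ=0, LF[7]=C('o')+0=6+0=6
L[8]='$': occ=0, LF[8]=C('$')+0=0+0=0
L[9]='e': occ=1, LF[9]=C('e')+1=2+1=3

Answer: 7 2 8 4 5 1 9 6 0 3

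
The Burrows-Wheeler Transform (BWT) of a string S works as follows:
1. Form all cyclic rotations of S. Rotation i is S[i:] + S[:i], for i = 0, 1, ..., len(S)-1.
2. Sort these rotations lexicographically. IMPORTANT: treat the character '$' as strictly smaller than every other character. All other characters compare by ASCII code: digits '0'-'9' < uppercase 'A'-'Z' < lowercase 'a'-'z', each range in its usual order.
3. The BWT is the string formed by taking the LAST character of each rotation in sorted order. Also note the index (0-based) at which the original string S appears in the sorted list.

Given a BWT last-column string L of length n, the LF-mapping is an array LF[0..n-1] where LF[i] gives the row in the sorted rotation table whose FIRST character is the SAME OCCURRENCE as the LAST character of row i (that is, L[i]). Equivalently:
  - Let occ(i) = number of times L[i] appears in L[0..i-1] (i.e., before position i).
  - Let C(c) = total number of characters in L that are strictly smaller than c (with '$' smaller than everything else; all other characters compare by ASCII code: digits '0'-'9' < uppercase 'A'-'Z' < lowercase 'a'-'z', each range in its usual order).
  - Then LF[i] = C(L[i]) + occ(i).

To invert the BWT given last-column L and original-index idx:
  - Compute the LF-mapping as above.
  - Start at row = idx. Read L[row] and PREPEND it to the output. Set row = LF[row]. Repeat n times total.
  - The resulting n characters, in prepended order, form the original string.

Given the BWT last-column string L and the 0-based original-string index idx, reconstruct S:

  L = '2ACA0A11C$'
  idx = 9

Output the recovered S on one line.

Answer: CC1A1AA02$

Derivation:
LF mapping: 4 5 8 6 1 7 2 3 9 0
Walk LF starting at row 9, prepending L[row]:
  step 1: row=9, L[9]='$', prepend. Next row=LF[9]=0
  step 2: row=0, L[0]='2', prepend. Next row=LF[0]=4
  step 3: row=4, L[4]='0', prepend. Next row=LF[4]=1
  step 4: row=1, L[1]='A', prepend. Next row=LF[1]=5
  step 5: row=5, L[5]='A', prepend. Next row=LF[5]=7
  step 6: row=7, L[7]='1', prepend. Next row=LF[7]=3
  step 7: row=3, L[3]='A', prepend. Next row=LF[3]=6
  step 8: row=6, L[6]='1', prepend. Next row=LF[6]=2
  step 9: row=2, L[2]='C', prepend. Next row=LF[2]=8
  step 10: row=8, L[8]='C', prepend. Next row=LF[8]=9
Reversed output: CC1A1AA02$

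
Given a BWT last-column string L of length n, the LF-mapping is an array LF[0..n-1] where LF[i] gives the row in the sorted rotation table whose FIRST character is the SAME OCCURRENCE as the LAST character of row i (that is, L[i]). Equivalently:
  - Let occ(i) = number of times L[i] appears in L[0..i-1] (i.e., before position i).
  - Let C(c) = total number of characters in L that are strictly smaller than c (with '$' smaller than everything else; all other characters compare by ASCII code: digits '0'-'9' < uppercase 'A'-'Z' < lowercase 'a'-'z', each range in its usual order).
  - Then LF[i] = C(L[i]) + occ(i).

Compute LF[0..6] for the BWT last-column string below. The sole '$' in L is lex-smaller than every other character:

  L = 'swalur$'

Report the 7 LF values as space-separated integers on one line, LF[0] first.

Answer: 4 6 1 2 5 3 0

Derivation:
Char counts: '$':1, 'a':1, 'l':1, 'r':1, 's':1, 'u':1, 'w':1
C (first-col start): C('$')=0, C('a')=1, C('l')=2, C('r')=3, C('s')=4, C('u')=5, C('w')=6
L[0]='s': occ=0, LF[0]=C('s')+0=4+0=4
L[1]='w': occ=0, LF[1]=C('w')+0=6+0=6
L[2]='a': occ=0, LF[2]=C('a')+0=1+0=1
L[3]='l': occ=0, LF[3]=C('l')+0=2+0=2
L[4]='u': occ=0, LF[4]=C('u')+0=5+0=5
L[5]='r': occ=0, LF[5]=C('r')+0=3+0=3
L[6]='$': occ=0, LF[6]=C('$')+0=0+0=0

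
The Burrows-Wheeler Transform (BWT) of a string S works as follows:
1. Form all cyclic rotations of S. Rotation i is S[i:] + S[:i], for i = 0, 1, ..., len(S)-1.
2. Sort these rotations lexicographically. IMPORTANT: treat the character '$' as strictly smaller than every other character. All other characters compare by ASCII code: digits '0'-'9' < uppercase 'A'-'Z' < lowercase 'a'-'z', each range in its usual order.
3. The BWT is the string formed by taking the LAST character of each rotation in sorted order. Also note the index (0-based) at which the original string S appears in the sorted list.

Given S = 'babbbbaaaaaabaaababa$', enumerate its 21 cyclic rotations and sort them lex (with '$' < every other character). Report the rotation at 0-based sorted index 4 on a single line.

All 21 rotations (rotation i = S[i:]+S[:i]):
  rot[0] = babbbbaaaaaabaaababa$
  rot[1] = abbbbaaaaaabaaababa$b
  rot[2] = bbbbaaaaaabaaababa$ba
  rot[3] = bbbaaaaaabaaababa$bab
  rot[4] = bbaaaaaabaaababa$babb
  rot[5] = baaaaaabaaababa$babbb
  rot[6] = aaaaaabaaababa$babbbb
  rot[7] = aaaaabaaababa$babbbba
  rot[8] = aaaabaaababa$babbbbaa
  rot[9] = aaabaaababa$babbbbaaa
  rot[10] = aabaaababa$babbbbaaaa
  rot[11] = abaaababa$babbbbaaaaa
  rot[12] = baaababa$babbbbaaaaaa
  rot[13] = aaababa$babbbbaaaaaab
  rot[14] = aababa$babbbbaaaaaaba
  rot[15] = ababa$babbbbaaaaaabaa
  rot[16] = baba$babbbbaaaaaabaaa
  rot[17] = aba$babbbbaaaaaabaaab
  rot[18] = ba$babbbbaaaaaabaaaba
  rot[19] = a$babbbbaaaaaabaaabab
  rot[20] = $babbbbaaaaaabaaababa
Sorted (with $ < everything):
  sorted[0] = $babbbbaaaaaabaaababa
  sorted[1] = a$babbbbaaaaaabaaabab
  sorted[2] = aaaaaabaaababa$babbbb
  sorted[3] = aaaaabaaababa$babbbba
  sorted[4] = aaaabaaababa$babbbbaa
  sorted[5] = aaabaaababa$babbbbaaa
  sorted[6] = aaababa$babbbbaaaaaab
  sorted[7] = aabaaababa$babbbbaaaa
  sorted[8] = aababa$babbbbaaaaaaba
  sorted[9] = aba$babbbbaaaaaabaaab
  sorted[10] = abaaababa$babbbbaaaaa
  sorted[11] = ababa$babbbbaaaaaabaa
  sorted[12] = abbbbaaaaaabaaababa$b
  sorted[13] = ba$babbbbaaaaaabaaaba
  sorted[14] = baaaaaabaaababa$babbb
  sorted[15] = baaababa$babbbbaaaaaa
  sorted[16] = baba$babbbbaaaaaabaaa
  sorted[17] = babbbbaaaaaabaaababa$
  sorted[18] = bbaaaaaabaaababa$babb
  sorted[19] = bbbaaaaaabaaababa$bab
  sorted[20] = bbbbaaaaaabaaababa$ba
sorted[4] = aaaabaaababa$babbbbaa

Answer: aaaabaaababa$babbbbaa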